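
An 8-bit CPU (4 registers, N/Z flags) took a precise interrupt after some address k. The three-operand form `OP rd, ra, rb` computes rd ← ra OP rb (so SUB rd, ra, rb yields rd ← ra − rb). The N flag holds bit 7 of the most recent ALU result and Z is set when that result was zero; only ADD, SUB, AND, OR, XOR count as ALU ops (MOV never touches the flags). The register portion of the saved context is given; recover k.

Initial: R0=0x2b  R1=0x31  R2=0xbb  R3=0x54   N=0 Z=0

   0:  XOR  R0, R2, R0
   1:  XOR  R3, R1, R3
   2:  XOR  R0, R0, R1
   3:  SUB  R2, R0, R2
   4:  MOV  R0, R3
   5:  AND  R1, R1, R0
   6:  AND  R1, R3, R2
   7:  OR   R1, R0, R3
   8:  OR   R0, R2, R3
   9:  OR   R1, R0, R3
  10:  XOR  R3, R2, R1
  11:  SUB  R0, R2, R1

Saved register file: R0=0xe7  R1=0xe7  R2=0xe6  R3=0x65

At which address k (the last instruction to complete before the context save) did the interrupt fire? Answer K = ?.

K = 9

after  0: R0=0x90 R1=0x31 R2=0xbb R3=0x54  N=1 Z=0
after  1: R0=0x90 R1=0x31 R2=0xbb R3=0x65  N=0 Z=0
after  2: R0=0xa1 R1=0x31 R2=0xbb R3=0x65  N=1 Z=0
after  3: R0=0xa1 R1=0x31 R2=0xe6 R3=0x65  N=1 Z=0
after  4: R0=0x65 R1=0x31 R2=0xe6 R3=0x65  N=1 Z=0
after  5: R0=0x65 R1=0x21 R2=0xe6 R3=0x65  N=0 Z=0
after  6: R0=0x65 R1=0x64 R2=0xe6 R3=0x65  N=0 Z=0
after  7: R0=0x65 R1=0x65 R2=0xe6 R3=0x65  N=0 Z=0
after  8: R0=0xe7 R1=0x65 R2=0xe6 R3=0x65  N=1 Z=0
after  9: R0=0xe7 R1=0xe7 R2=0xe6 R3=0x65  N=1 Z=0
-- IRQ taken; context saved, return-PC = 10 --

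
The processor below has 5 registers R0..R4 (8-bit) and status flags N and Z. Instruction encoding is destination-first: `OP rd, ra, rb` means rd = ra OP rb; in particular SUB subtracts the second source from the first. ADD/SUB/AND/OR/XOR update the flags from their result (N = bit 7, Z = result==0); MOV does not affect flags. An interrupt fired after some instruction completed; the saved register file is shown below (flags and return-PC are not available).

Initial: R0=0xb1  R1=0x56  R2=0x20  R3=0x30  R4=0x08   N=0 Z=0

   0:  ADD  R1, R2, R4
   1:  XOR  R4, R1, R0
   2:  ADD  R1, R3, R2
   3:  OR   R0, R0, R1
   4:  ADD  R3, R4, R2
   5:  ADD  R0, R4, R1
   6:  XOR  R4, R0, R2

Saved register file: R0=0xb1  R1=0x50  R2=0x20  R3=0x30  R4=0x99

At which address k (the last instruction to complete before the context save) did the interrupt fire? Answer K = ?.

K = 2

after  0: R0=0xb1 R1=0x28 R2=0x20 R3=0x30 R4=0x08  N=0 Z=0
after  1: R0=0xb1 R1=0x28 R2=0x20 R3=0x30 R4=0x99  N=1 Z=0
after  2: R0=0xb1 R1=0x50 R2=0x20 R3=0x30 R4=0x99  N=0 Z=0
-- IRQ taken; context saved, return-PC = 3 --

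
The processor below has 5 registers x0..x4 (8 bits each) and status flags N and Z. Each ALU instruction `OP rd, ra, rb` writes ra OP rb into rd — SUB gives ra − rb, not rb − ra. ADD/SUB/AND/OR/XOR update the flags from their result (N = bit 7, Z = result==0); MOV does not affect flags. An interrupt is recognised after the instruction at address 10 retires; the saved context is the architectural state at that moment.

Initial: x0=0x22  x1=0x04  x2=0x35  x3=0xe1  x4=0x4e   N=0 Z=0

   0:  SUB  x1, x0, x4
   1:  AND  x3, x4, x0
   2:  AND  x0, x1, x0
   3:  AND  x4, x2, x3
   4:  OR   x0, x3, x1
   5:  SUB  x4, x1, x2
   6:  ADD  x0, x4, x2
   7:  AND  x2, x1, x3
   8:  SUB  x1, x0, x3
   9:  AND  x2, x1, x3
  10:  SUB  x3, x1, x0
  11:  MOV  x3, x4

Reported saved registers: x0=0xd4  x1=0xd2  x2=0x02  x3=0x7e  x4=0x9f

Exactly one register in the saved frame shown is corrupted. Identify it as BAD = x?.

after  0: x0=0x22 x1=0xd4 x2=0x35 x3=0xe1 x4=0x4e  N=1 Z=0
after  1: x0=0x22 x1=0xd4 x2=0x35 x3=0x02 x4=0x4e  N=0 Z=0
after  2: x0=0x00 x1=0xd4 x2=0x35 x3=0x02 x4=0x4e  N=0 Z=1
after  3: x0=0x00 x1=0xd4 x2=0x35 x3=0x02 x4=0x00  N=0 Z=1
after  4: x0=0xd6 x1=0xd4 x2=0x35 x3=0x02 x4=0x00  N=1 Z=0
after  5: x0=0xd6 x1=0xd4 x2=0x35 x3=0x02 x4=0x9f  N=1 Z=0
after  6: x0=0xd4 x1=0xd4 x2=0x35 x3=0x02 x4=0x9f  N=1 Z=0
after  7: x0=0xd4 x1=0xd4 x2=0x00 x3=0x02 x4=0x9f  N=0 Z=1
after  8: x0=0xd4 x1=0xd2 x2=0x00 x3=0x02 x4=0x9f  N=1 Z=0
after  9: x0=0xd4 x1=0xd2 x2=0x02 x3=0x02 x4=0x9f  N=0 Z=0
after 10: x0=0xd4 x1=0xd2 x2=0x02 x3=0xfe x4=0x9f  N=1 Z=0
-- IRQ taken; context saved, return-PC = 11 --
mismatch: x3: reported 0x7e vs actual 0xfe

BAD = x3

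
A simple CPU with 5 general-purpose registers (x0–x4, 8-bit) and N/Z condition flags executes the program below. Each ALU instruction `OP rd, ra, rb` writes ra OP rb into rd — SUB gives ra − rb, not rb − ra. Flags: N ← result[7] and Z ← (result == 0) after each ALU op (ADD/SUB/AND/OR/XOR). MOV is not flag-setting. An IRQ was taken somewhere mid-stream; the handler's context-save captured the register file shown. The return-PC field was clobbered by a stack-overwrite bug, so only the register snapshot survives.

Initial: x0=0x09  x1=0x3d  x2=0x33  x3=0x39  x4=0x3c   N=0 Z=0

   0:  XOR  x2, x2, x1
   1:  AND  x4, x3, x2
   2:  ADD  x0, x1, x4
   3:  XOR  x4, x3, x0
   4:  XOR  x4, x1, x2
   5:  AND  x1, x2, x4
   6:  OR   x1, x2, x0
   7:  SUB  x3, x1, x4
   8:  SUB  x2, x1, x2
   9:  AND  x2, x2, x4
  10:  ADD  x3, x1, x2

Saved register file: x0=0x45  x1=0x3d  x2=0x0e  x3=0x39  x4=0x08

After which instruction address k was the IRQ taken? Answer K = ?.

K = 2

after  0: x0=0x09 x1=0x3d x2=0x0e x3=0x39 x4=0x3c  N=0 Z=0
after  1: x0=0x09 x1=0x3d x2=0x0e x3=0x39 x4=0x08  N=0 Z=0
after  2: x0=0x45 x1=0x3d x2=0x0e x3=0x39 x4=0x08  N=0 Z=0
-- IRQ taken; context saved, return-PC = 3 --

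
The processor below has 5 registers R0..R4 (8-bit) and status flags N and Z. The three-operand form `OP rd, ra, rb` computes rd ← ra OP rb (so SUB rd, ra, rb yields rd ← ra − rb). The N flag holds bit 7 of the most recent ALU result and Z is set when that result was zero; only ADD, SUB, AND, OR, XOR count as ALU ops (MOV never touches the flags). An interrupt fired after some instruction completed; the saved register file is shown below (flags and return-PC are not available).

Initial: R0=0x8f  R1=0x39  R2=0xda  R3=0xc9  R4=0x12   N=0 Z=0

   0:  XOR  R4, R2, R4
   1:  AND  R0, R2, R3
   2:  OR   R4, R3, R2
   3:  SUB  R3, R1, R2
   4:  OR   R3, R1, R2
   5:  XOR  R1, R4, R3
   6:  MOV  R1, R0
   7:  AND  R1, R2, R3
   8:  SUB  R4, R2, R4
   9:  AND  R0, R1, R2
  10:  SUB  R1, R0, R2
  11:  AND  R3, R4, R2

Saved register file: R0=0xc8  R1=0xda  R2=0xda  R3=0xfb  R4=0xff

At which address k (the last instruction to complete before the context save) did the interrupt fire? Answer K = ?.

K = 8

after  0: R0=0x8f R1=0x39 R2=0xda R3=0xc9 R4=0xc8  N=1 Z=0
after  1: R0=0xc8 R1=0x39 R2=0xda R3=0xc9 R4=0xc8  N=1 Z=0
after  2: R0=0xc8 R1=0x39 R2=0xda R3=0xc9 R4=0xdb  N=1 Z=0
after  3: R0=0xc8 R1=0x39 R2=0xda R3=0x5f R4=0xdb  N=0 Z=0
after  4: R0=0xc8 R1=0x39 R2=0xda R3=0xfb R4=0xdb  N=1 Z=0
after  5: R0=0xc8 R1=0x20 R2=0xda R3=0xfb R4=0xdb  N=0 Z=0
after  6: R0=0xc8 R1=0xc8 R2=0xda R3=0xfb R4=0xdb  N=0 Z=0
after  7: R0=0xc8 R1=0xda R2=0xda R3=0xfb R4=0xdb  N=1 Z=0
after  8: R0=0xc8 R1=0xda R2=0xda R3=0xfb R4=0xff  N=1 Z=0
-- IRQ taken; context saved, return-PC = 9 --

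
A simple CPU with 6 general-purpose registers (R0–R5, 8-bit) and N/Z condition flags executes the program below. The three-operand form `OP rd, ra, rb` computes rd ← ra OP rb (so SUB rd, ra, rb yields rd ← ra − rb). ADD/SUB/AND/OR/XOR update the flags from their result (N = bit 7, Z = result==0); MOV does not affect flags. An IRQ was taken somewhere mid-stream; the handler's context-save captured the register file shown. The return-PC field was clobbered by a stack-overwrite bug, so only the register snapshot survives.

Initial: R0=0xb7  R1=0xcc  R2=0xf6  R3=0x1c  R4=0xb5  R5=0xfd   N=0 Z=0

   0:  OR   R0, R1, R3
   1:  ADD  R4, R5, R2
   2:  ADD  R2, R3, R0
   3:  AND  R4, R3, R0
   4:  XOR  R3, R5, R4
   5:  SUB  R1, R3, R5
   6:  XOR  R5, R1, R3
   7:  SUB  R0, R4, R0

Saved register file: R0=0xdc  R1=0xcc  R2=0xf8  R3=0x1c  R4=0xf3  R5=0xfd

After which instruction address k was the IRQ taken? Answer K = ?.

K = 2

after  0: R0=0xdc R1=0xcc R2=0xf6 R3=0x1c R4=0xb5 R5=0xfd  N=1 Z=0
after  1: R0=0xdc R1=0xcc R2=0xf6 R3=0x1c R4=0xf3 R5=0xfd  N=1 Z=0
after  2: R0=0xdc R1=0xcc R2=0xf8 R3=0x1c R4=0xf3 R5=0xfd  N=1 Z=0
-- IRQ taken; context saved, return-PC = 3 --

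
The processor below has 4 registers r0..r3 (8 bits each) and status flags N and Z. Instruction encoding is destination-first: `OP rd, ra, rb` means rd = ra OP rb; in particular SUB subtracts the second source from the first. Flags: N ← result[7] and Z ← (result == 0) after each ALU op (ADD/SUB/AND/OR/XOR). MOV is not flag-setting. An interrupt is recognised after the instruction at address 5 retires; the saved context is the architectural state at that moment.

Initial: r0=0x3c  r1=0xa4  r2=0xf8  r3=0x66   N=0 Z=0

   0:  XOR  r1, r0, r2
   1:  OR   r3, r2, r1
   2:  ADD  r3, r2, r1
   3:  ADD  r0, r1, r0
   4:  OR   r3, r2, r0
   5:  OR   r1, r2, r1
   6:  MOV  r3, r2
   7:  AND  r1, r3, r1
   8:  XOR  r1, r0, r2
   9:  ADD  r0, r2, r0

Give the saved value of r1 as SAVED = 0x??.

SAVED = 0xfc

after  0: r0=0x3c r1=0xc4 r2=0xf8 r3=0x66  N=1 Z=0
after  1: r0=0x3c r1=0xc4 r2=0xf8 r3=0xfc  N=1 Z=0
after  2: r0=0x3c r1=0xc4 r2=0xf8 r3=0xbc  N=1 Z=0
after  3: r0=0x00 r1=0xc4 r2=0xf8 r3=0xbc  N=0 Z=1
after  4: r0=0x00 r1=0xc4 r2=0xf8 r3=0xf8  N=1 Z=0
after  5: r0=0x00 r1=0xfc r2=0xf8 r3=0xf8  N=1 Z=0
-- IRQ taken; context saved, return-PC = 6 --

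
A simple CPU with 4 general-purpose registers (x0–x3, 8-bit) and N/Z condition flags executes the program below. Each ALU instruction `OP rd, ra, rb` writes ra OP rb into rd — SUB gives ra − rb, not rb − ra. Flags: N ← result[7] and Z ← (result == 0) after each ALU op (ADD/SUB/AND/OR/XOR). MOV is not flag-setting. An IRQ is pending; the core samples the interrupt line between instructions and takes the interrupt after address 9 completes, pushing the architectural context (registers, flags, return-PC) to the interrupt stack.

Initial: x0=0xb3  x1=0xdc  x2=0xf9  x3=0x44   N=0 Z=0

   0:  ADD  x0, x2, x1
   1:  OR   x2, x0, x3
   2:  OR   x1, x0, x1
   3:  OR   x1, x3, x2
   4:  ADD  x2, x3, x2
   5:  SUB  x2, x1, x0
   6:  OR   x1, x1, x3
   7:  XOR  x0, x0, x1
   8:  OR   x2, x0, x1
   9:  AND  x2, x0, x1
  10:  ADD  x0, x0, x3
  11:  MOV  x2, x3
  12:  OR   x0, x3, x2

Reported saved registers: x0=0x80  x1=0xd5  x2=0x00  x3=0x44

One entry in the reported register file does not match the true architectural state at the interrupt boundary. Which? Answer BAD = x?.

after  0: x0=0xd5 x1=0xdc x2=0xf9 x3=0x44  N=1 Z=0
after  1: x0=0xd5 x1=0xdc x2=0xd5 x3=0x44  N=1 Z=0
after  2: x0=0xd5 x1=0xdd x2=0xd5 x3=0x44  N=1 Z=0
after  3: x0=0xd5 x1=0xd5 x2=0xd5 x3=0x44  N=1 Z=0
after  4: x0=0xd5 x1=0xd5 x2=0x19 x3=0x44  N=0 Z=0
after  5: x0=0xd5 x1=0xd5 x2=0x00 x3=0x44  N=0 Z=1
after  6: x0=0xd5 x1=0xd5 x2=0x00 x3=0x44  N=1 Z=0
after  7: x0=0x00 x1=0xd5 x2=0x00 x3=0x44  N=0 Z=1
after  8: x0=0x00 x1=0xd5 x2=0xd5 x3=0x44  N=1 Z=0
after  9: x0=0x00 x1=0xd5 x2=0x00 x3=0x44  N=0 Z=1
-- IRQ taken; context saved, return-PC = 10 --
mismatch: x0: reported 0x80 vs actual 0x00

BAD = x0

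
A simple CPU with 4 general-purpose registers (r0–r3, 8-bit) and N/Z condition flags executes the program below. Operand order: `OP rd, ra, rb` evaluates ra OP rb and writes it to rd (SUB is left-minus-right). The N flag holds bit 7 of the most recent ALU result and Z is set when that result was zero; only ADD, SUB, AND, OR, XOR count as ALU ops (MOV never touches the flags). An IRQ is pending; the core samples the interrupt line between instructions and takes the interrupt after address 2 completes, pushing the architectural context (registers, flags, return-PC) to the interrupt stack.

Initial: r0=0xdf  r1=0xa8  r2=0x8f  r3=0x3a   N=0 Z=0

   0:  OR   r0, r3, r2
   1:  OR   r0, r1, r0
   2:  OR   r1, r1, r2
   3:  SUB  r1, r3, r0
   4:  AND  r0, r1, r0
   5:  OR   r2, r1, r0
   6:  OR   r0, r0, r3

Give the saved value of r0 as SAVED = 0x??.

SAVED = 0xbf

after  0: r0=0xbf r1=0xa8 r2=0x8f r3=0x3a  N=1 Z=0
after  1: r0=0xbf r1=0xa8 r2=0x8f r3=0x3a  N=1 Z=0
after  2: r0=0xbf r1=0xaf r2=0x8f r3=0x3a  N=1 Z=0
-- IRQ taken; context saved, return-PC = 3 --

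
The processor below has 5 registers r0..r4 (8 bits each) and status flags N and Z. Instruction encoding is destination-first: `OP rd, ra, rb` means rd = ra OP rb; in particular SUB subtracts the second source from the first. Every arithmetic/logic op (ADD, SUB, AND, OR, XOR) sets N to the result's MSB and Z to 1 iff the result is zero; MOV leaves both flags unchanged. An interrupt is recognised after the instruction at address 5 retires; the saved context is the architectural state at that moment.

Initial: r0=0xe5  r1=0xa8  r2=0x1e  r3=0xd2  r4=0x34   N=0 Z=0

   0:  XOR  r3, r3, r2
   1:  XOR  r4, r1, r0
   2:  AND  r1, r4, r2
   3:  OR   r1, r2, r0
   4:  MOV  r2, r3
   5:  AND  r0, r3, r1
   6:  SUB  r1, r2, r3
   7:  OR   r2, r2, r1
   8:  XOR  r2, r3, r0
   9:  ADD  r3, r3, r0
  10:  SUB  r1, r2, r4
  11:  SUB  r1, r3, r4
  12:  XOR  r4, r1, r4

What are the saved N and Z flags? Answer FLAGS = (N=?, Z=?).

FLAGS = (N=1, Z=0)

after  0: r0=0xe5 r1=0xa8 r2=0x1e r3=0xcc r4=0x34  N=1 Z=0
after  1: r0=0xe5 r1=0xa8 r2=0x1e r3=0xcc r4=0x4d  N=0 Z=0
after  2: r0=0xe5 r1=0x0c r2=0x1e r3=0xcc r4=0x4d  N=0 Z=0
after  3: r0=0xe5 r1=0xff r2=0x1e r3=0xcc r4=0x4d  N=1 Z=0
after  4: r0=0xe5 r1=0xff r2=0xcc r3=0xcc r4=0x4d  N=1 Z=0
after  5: r0=0xcc r1=0xff r2=0xcc r3=0xcc r4=0x4d  N=1 Z=0
-- IRQ taken; context saved, return-PC = 6 --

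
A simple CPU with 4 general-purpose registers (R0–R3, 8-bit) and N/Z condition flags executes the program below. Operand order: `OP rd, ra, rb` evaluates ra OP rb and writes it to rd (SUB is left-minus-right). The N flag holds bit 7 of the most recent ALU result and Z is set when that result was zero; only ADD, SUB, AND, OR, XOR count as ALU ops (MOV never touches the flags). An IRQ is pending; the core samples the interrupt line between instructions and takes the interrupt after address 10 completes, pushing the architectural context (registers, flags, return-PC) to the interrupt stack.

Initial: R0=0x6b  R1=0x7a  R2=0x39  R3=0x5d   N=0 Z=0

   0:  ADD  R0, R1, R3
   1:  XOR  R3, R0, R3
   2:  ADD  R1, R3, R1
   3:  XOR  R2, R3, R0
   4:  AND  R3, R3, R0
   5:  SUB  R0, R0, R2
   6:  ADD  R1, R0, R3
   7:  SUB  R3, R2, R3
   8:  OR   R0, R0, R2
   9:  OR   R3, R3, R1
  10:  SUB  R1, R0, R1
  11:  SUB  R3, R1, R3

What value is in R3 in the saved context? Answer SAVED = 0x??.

SAVED = 0xff

after  0: R0=0xd7 R1=0x7a R2=0x39 R3=0x5d  N=1 Z=0
after  1: R0=0xd7 R1=0x7a R2=0x39 R3=0x8a  N=1 Z=0
after  2: R0=0xd7 R1=0x04 R2=0x39 R3=0x8a  N=0 Z=0
after  3: R0=0xd7 R1=0x04 R2=0x5d R3=0x8a  N=0 Z=0
after  4: R0=0xd7 R1=0x04 R2=0x5d R3=0x82  N=1 Z=0
after  5: R0=0x7a R1=0x04 R2=0x5d R3=0x82  N=0 Z=0
after  6: R0=0x7a R1=0xfc R2=0x5d R3=0x82  N=1 Z=0
after  7: R0=0x7a R1=0xfc R2=0x5d R3=0xdb  N=1 Z=0
after  8: R0=0x7f R1=0xfc R2=0x5d R3=0xdb  N=0 Z=0
after  9: R0=0x7f R1=0xfc R2=0x5d R3=0xff  N=1 Z=0
after 10: R0=0x7f R1=0x83 R2=0x5d R3=0xff  N=1 Z=0
-- IRQ taken; context saved, return-PC = 11 --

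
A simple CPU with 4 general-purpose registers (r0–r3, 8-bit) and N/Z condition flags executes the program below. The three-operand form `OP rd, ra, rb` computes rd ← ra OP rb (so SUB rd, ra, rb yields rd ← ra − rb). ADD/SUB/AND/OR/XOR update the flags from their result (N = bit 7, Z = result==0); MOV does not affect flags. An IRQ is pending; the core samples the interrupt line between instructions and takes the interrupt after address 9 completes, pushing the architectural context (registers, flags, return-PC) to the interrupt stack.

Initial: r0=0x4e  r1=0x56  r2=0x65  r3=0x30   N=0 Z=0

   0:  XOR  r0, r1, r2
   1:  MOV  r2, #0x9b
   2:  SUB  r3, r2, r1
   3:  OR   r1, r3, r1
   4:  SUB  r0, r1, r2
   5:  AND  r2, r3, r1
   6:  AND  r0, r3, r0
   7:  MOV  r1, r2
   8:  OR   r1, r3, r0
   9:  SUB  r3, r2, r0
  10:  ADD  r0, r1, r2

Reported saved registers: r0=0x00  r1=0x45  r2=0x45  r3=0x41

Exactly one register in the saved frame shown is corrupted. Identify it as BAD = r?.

BAD = r0

after  0: r0=0x33 r1=0x56 r2=0x65 r3=0x30  N=0 Z=0
after  1: r0=0x33 r1=0x56 r2=0x9b r3=0x30  N=0 Z=0
after  2: r0=0x33 r1=0x56 r2=0x9b r3=0x45  N=0 Z=0
after  3: r0=0x33 r1=0x57 r2=0x9b r3=0x45  N=0 Z=0
after  4: r0=0xbc r1=0x57 r2=0x9b r3=0x45  N=1 Z=0
after  5: r0=0xbc r1=0x57 r2=0x45 r3=0x45  N=0 Z=0
after  6: r0=0x04 r1=0x57 r2=0x45 r3=0x45  N=0 Z=0
after  7: r0=0x04 r1=0x45 r2=0x45 r3=0x45  N=0 Z=0
after  8: r0=0x04 r1=0x45 r2=0x45 r3=0x45  N=0 Z=0
after  9: r0=0x04 r1=0x45 r2=0x45 r3=0x41  N=0 Z=0
-- IRQ taken; context saved, return-PC = 10 --
mismatch: r0: reported 0x00 vs actual 0x04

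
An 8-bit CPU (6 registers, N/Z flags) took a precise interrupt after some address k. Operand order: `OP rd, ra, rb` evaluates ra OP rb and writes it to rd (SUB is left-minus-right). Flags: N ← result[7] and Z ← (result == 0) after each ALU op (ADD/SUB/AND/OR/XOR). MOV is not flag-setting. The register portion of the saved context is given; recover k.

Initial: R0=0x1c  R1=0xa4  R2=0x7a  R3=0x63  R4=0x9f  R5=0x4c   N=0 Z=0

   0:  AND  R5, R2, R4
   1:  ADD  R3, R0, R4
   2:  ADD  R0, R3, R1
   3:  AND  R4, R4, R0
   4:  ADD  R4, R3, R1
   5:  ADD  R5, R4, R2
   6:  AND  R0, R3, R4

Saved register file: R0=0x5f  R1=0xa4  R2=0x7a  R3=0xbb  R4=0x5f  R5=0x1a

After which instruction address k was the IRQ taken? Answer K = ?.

after  0: R0=0x1c R1=0xa4 R2=0x7a R3=0x63 R4=0x9f R5=0x1a  N=0 Z=0
after  1: R0=0x1c R1=0xa4 R2=0x7a R3=0xbb R4=0x9f R5=0x1a  N=1 Z=0
after  2: R0=0x5f R1=0xa4 R2=0x7a R3=0xbb R4=0x9f R5=0x1a  N=0 Z=0
after  3: R0=0x5f R1=0xa4 R2=0x7a R3=0xbb R4=0x1f R5=0x1a  N=0 Z=0
after  4: R0=0x5f R1=0xa4 R2=0x7a R3=0xbb R4=0x5f R5=0x1a  N=0 Z=0
-- IRQ taken; context saved, return-PC = 5 --

K = 4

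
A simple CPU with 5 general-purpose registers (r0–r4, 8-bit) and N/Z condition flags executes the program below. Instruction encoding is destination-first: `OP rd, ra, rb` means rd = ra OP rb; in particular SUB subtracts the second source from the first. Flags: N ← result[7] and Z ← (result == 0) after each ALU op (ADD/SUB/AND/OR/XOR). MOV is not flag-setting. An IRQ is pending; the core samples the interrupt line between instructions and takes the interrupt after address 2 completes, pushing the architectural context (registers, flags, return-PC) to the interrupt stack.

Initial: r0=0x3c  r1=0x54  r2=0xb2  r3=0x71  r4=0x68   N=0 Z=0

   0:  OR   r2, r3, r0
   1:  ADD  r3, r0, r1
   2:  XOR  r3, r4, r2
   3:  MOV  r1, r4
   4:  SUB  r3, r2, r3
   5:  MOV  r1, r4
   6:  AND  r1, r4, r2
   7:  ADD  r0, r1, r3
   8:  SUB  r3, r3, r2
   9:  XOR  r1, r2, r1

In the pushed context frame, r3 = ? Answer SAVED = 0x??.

SAVED = 0x15

after  0: r0=0x3c r1=0x54 r2=0x7d r3=0x71 r4=0x68  N=0 Z=0
after  1: r0=0x3c r1=0x54 r2=0x7d r3=0x90 r4=0x68  N=1 Z=0
after  2: r0=0x3c r1=0x54 r2=0x7d r3=0x15 r4=0x68  N=0 Z=0
-- IRQ taken; context saved, return-PC = 3 --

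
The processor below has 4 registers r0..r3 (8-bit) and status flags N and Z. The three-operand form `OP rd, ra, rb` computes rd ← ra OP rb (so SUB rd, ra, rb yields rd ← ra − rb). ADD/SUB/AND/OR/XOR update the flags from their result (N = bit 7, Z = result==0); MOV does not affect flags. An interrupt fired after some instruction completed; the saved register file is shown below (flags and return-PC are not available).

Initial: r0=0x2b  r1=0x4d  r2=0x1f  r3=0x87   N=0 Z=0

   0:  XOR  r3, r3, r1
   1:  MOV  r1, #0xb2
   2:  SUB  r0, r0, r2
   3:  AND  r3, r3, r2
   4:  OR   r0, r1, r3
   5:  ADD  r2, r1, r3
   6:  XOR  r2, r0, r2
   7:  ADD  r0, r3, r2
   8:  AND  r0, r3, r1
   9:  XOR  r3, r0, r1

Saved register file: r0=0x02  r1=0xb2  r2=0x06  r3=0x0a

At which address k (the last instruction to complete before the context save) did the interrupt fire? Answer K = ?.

K = 8

after  0: r0=0x2b r1=0x4d r2=0x1f r3=0xca  N=1 Z=0
after  1: r0=0x2b r1=0xb2 r2=0x1f r3=0xca  N=1 Z=0
after  2: r0=0x0c r1=0xb2 r2=0x1f r3=0xca  N=0 Z=0
after  3: r0=0x0c r1=0xb2 r2=0x1f r3=0x0a  N=0 Z=0
after  4: r0=0xba r1=0xb2 r2=0x1f r3=0x0a  N=1 Z=0
after  5: r0=0xba r1=0xb2 r2=0xbc r3=0x0a  N=1 Z=0
after  6: r0=0xba r1=0xb2 r2=0x06 r3=0x0a  N=0 Z=0
after  7: r0=0x10 r1=0xb2 r2=0x06 r3=0x0a  N=0 Z=0
after  8: r0=0x02 r1=0xb2 r2=0x06 r3=0x0a  N=0 Z=0
-- IRQ taken; context saved, return-PC = 9 --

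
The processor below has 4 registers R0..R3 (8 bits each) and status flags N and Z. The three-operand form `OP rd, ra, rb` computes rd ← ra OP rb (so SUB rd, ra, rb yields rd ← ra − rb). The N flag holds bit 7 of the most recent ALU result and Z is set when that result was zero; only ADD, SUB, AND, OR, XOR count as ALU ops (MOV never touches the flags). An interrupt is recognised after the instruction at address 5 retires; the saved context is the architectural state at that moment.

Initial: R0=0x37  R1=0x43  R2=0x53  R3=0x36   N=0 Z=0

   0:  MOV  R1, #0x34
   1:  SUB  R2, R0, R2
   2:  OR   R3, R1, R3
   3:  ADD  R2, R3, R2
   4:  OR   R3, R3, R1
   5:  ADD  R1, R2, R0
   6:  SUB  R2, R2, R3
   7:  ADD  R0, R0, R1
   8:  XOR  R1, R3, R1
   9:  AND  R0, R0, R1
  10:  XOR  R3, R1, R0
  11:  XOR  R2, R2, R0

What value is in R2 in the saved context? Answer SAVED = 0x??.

SAVED = 0x1a

after  0: R0=0x37 R1=0x34 R2=0x53 R3=0x36  N=0 Z=0
after  1: R0=0x37 R1=0x34 R2=0xe4 R3=0x36  N=1 Z=0
after  2: R0=0x37 R1=0x34 R2=0xe4 R3=0x36  N=0 Z=0
after  3: R0=0x37 R1=0x34 R2=0x1a R3=0x36  N=0 Z=0
after  4: R0=0x37 R1=0x34 R2=0x1a R3=0x36  N=0 Z=0
after  5: R0=0x37 R1=0x51 R2=0x1a R3=0x36  N=0 Z=0
-- IRQ taken; context saved, return-PC = 6 --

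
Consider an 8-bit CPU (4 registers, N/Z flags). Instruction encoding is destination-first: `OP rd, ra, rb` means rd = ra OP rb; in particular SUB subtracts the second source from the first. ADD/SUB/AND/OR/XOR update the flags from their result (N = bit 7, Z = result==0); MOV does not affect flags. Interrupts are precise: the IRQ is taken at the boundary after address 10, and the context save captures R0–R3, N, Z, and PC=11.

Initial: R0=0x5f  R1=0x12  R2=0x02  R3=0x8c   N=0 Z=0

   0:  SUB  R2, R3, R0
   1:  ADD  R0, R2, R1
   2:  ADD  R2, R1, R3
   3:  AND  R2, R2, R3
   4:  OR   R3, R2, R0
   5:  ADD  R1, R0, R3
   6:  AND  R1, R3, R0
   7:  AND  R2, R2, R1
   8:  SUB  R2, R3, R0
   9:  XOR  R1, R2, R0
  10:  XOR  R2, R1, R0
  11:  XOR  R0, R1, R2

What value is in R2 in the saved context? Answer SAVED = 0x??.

after  0: R0=0x5f R1=0x12 R2=0x2d R3=0x8c  N=0 Z=0
after  1: R0=0x3f R1=0x12 R2=0x2d R3=0x8c  N=0 Z=0
after  2: R0=0x3f R1=0x12 R2=0x9e R3=0x8c  N=1 Z=0
after  3: R0=0x3f R1=0x12 R2=0x8c R3=0x8c  N=1 Z=0
after  4: R0=0x3f R1=0x12 R2=0x8c R3=0xbf  N=1 Z=0
after  5: R0=0x3f R1=0xfe R2=0x8c R3=0xbf  N=1 Z=0
after  6: R0=0x3f R1=0x3f R2=0x8c R3=0xbf  N=0 Z=0
after  7: R0=0x3f R1=0x3f R2=0x0c R3=0xbf  N=0 Z=0
after  8: R0=0x3f R1=0x3f R2=0x80 R3=0xbf  N=1 Z=0
after  9: R0=0x3f R1=0xbf R2=0x80 R3=0xbf  N=1 Z=0
after 10: R0=0x3f R1=0xbf R2=0x80 R3=0xbf  N=1 Z=0
-- IRQ taken; context saved, return-PC = 11 --

SAVED = 0x80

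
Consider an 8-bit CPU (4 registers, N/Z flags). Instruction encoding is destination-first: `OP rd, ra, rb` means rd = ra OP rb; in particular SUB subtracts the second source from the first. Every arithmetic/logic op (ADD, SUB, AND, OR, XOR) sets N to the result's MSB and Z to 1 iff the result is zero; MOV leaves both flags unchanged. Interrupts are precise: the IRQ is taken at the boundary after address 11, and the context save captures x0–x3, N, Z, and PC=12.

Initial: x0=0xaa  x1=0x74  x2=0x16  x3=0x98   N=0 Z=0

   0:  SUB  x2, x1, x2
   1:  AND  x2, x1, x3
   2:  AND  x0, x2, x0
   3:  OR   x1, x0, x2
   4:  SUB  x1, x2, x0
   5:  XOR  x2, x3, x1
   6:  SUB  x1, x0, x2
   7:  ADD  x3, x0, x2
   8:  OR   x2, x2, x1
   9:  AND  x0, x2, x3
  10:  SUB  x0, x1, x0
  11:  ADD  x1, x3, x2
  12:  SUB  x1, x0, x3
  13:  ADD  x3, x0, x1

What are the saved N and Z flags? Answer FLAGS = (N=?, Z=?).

after  0: x0=0xaa x1=0x74 x2=0x5e x3=0x98  N=0 Z=0
after  1: x0=0xaa x1=0x74 x2=0x10 x3=0x98  N=0 Z=0
after  2: x0=0x00 x1=0x74 x2=0x10 x3=0x98  N=0 Z=1
after  3: x0=0x00 x1=0x10 x2=0x10 x3=0x98  N=0 Z=0
after  4: x0=0x00 x1=0x10 x2=0x10 x3=0x98  N=0 Z=0
after  5: x0=0x00 x1=0x10 x2=0x88 x3=0x98  N=1 Z=0
after  6: x0=0x00 x1=0x78 x2=0x88 x3=0x98  N=0 Z=0
after  7: x0=0x00 x1=0x78 x2=0x88 x3=0x88  N=1 Z=0
after  8: x0=0x00 x1=0x78 x2=0xf8 x3=0x88  N=1 Z=0
after  9: x0=0x88 x1=0x78 x2=0xf8 x3=0x88  N=1 Z=0
after 10: x0=0xf0 x1=0x78 x2=0xf8 x3=0x88  N=1 Z=0
after 11: x0=0xf0 x1=0x80 x2=0xf8 x3=0x88  N=1 Z=0
-- IRQ taken; context saved, return-PC = 12 --

FLAGS = (N=1, Z=0)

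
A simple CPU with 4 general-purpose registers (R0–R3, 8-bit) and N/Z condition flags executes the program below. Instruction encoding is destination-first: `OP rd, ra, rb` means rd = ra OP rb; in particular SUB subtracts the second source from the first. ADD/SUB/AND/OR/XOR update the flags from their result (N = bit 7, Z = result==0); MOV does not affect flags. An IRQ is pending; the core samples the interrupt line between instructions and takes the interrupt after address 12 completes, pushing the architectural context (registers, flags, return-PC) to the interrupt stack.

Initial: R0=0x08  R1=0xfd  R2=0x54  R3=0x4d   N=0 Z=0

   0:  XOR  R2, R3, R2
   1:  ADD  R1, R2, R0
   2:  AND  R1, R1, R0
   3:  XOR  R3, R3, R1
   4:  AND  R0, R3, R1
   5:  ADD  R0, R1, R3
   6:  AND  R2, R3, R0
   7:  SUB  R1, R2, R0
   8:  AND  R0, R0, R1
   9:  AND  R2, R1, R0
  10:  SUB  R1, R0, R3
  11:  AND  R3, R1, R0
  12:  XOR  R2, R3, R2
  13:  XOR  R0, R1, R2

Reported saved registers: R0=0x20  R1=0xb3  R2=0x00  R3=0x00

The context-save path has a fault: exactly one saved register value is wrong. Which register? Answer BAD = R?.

after  0: R0=0x08 R1=0xfd R2=0x19 R3=0x4d  N=0 Z=0
after  1: R0=0x08 R1=0x21 R2=0x19 R3=0x4d  N=0 Z=0
after  2: R0=0x08 R1=0x00 R2=0x19 R3=0x4d  N=0 Z=1
after  3: R0=0x08 R1=0x00 R2=0x19 R3=0x4d  N=0 Z=0
after  4: R0=0x00 R1=0x00 R2=0x19 R3=0x4d  N=0 Z=1
after  5: R0=0x4d R1=0x00 R2=0x19 R3=0x4d  N=0 Z=0
after  6: R0=0x4d R1=0x00 R2=0x4d R3=0x4d  N=0 Z=0
after  7: R0=0x4d R1=0x00 R2=0x4d R3=0x4d  N=0 Z=1
after  8: R0=0x00 R1=0x00 R2=0x4d R3=0x4d  N=0 Z=1
after  9: R0=0x00 R1=0x00 R2=0x00 R3=0x4d  N=0 Z=1
after 10: R0=0x00 R1=0xb3 R2=0x00 R3=0x4d  N=1 Z=0
after 11: R0=0x00 R1=0xb3 R2=0x00 R3=0x00  N=0 Z=1
after 12: R0=0x00 R1=0xb3 R2=0x00 R3=0x00  N=0 Z=1
-- IRQ taken; context saved, return-PC = 13 --
mismatch: R0: reported 0x20 vs actual 0x00

BAD = R0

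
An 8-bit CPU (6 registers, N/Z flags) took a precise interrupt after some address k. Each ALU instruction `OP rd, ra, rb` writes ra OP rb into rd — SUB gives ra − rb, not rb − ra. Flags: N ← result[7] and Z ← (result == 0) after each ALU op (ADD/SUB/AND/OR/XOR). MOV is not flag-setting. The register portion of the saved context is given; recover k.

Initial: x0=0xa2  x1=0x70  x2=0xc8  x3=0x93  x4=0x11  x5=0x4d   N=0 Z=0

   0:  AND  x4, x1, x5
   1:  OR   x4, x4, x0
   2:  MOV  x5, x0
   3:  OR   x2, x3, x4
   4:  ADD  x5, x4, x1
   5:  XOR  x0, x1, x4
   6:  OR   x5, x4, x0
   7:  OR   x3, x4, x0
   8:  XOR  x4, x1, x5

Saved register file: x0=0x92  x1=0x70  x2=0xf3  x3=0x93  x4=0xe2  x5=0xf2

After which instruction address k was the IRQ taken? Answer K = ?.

after  0: x0=0xa2 x1=0x70 x2=0xc8 x3=0x93 x4=0x40 x5=0x4d  N=0 Z=0
after  1: x0=0xa2 x1=0x70 x2=0xc8 x3=0x93 x4=0xe2 x5=0x4d  N=1 Z=0
after  2: x0=0xa2 x1=0x70 x2=0xc8 x3=0x93 x4=0xe2 x5=0xa2  N=1 Z=0
after  3: x0=0xa2 x1=0x70 x2=0xf3 x3=0x93 x4=0xe2 x5=0xa2  N=1 Z=0
after  4: x0=0xa2 x1=0x70 x2=0xf3 x3=0x93 x4=0xe2 x5=0x52  N=0 Z=0
after  5: x0=0x92 x1=0x70 x2=0xf3 x3=0x93 x4=0xe2 x5=0x52  N=1 Z=0
after  6: x0=0x92 x1=0x70 x2=0xf3 x3=0x93 x4=0xe2 x5=0xf2  N=1 Z=0
-- IRQ taken; context saved, return-PC = 7 --

K = 6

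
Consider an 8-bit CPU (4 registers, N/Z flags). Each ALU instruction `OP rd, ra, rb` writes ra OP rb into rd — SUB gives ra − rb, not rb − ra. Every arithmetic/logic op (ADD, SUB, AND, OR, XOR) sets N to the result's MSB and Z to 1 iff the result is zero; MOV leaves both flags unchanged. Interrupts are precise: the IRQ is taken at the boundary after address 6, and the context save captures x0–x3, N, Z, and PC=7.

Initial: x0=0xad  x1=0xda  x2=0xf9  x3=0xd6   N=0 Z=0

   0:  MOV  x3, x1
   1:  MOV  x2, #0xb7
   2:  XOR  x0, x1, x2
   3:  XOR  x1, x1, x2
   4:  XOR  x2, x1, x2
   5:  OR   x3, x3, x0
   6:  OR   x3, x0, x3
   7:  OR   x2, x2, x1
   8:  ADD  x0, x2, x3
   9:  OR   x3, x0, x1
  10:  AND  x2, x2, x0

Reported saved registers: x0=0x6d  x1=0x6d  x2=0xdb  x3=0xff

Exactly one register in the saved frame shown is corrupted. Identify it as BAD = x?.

after  0: x0=0xad x1=0xda x2=0xf9 x3=0xda  N=0 Z=0
after  1: x0=0xad x1=0xda x2=0xb7 x3=0xda  N=0 Z=0
after  2: x0=0x6d x1=0xda x2=0xb7 x3=0xda  N=0 Z=0
after  3: x0=0x6d x1=0x6d x2=0xb7 x3=0xda  N=0 Z=0
after  4: x0=0x6d x1=0x6d x2=0xda x3=0xda  N=1 Z=0
after  5: x0=0x6d x1=0x6d x2=0xda x3=0xff  N=1 Z=0
after  6: x0=0x6d x1=0x6d x2=0xda x3=0xff  N=1 Z=0
-- IRQ taken; context saved, return-PC = 7 --
mismatch: x2: reported 0xdb vs actual 0xda

BAD = x2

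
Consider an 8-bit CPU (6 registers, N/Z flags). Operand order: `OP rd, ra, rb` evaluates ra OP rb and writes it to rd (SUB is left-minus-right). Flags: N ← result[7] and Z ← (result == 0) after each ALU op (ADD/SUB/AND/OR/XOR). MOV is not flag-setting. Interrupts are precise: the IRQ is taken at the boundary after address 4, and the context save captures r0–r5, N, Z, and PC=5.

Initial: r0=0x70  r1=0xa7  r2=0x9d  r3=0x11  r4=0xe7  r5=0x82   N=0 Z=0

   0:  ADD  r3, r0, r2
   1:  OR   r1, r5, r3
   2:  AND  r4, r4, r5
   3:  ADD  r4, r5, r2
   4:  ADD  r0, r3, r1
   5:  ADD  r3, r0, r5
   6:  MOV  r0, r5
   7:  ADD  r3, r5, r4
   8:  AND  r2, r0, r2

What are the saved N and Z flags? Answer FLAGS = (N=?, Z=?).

FLAGS = (N=1, Z=0)

after  0: r0=0x70 r1=0xa7 r2=0x9d r3=0x0d r4=0xe7 r5=0x82  N=0 Z=0
after  1: r0=0x70 r1=0x8f r2=0x9d r3=0x0d r4=0xe7 r5=0x82  N=1 Z=0
after  2: r0=0x70 r1=0x8f r2=0x9d r3=0x0d r4=0x82 r5=0x82  N=1 Z=0
after  3: r0=0x70 r1=0x8f r2=0x9d r3=0x0d r4=0x1f r5=0x82  N=0 Z=0
after  4: r0=0x9c r1=0x8f r2=0x9d r3=0x0d r4=0x1f r5=0x82  N=1 Z=0
-- IRQ taken; context saved, return-PC = 5 --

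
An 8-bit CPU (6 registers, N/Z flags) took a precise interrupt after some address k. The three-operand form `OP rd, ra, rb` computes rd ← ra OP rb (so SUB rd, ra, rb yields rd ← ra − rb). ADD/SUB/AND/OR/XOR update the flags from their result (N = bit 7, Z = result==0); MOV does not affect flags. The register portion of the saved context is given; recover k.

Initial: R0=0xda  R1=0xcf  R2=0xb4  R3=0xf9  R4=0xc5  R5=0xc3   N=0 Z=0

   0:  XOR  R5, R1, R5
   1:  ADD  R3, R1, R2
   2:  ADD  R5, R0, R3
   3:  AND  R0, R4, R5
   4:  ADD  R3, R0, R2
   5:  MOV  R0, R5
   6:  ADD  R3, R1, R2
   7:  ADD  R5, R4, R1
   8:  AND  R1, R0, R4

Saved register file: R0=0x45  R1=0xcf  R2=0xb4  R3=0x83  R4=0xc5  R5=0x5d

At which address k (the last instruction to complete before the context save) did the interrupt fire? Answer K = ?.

after  0: R0=0xda R1=0xcf R2=0xb4 R3=0xf9 R4=0xc5 R5=0x0c  N=0 Z=0
after  1: R0=0xda R1=0xcf R2=0xb4 R3=0x83 R4=0xc5 R5=0x0c  N=1 Z=0
after  2: R0=0xda R1=0xcf R2=0xb4 R3=0x83 R4=0xc5 R5=0x5d  N=0 Z=0
after  3: R0=0x45 R1=0xcf R2=0xb4 R3=0x83 R4=0xc5 R5=0x5d  N=0 Z=0
-- IRQ taken; context saved, return-PC = 4 --

K = 3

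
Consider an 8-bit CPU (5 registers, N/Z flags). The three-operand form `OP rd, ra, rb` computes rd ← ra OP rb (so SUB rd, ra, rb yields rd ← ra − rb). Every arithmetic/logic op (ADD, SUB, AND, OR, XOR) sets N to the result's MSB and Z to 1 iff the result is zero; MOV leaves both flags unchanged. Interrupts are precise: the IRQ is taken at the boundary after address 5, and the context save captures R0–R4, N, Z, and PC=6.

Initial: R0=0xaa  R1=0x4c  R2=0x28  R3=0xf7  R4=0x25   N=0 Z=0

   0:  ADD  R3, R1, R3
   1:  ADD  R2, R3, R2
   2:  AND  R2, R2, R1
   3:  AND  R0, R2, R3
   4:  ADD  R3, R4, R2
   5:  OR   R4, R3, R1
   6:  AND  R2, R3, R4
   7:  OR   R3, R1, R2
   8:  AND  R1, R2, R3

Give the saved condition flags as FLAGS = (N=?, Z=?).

after  0: R0=0xaa R1=0x4c R2=0x28 R3=0x43 R4=0x25  N=0 Z=0
after  1: R0=0xaa R1=0x4c R2=0x6b R3=0x43 R4=0x25  N=0 Z=0
after  2: R0=0xaa R1=0x4c R2=0x48 R3=0x43 R4=0x25  N=0 Z=0
after  3: R0=0x40 R1=0x4c R2=0x48 R3=0x43 R4=0x25  N=0 Z=0
after  4: R0=0x40 R1=0x4c R2=0x48 R3=0x6d R4=0x25  N=0 Z=0
after  5: R0=0x40 R1=0x4c R2=0x48 R3=0x6d R4=0x6d  N=0 Z=0
-- IRQ taken; context saved, return-PC = 6 --

FLAGS = (N=0, Z=0)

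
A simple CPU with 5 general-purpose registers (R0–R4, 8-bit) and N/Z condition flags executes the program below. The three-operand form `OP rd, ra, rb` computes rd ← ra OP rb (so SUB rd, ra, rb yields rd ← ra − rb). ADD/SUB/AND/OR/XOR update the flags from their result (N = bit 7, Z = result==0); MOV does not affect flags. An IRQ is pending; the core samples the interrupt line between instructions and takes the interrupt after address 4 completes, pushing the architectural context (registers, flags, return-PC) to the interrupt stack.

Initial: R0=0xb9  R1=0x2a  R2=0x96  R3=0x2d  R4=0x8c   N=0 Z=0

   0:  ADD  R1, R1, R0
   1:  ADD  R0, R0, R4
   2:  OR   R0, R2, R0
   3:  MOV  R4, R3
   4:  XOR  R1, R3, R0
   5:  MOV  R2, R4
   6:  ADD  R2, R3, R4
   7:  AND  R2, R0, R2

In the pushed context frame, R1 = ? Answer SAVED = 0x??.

after  0: R0=0xb9 R1=0xe3 R2=0x96 R3=0x2d R4=0x8c  N=1 Z=0
after  1: R0=0x45 R1=0xe3 R2=0x96 R3=0x2d R4=0x8c  N=0 Z=0
after  2: R0=0xd7 R1=0xe3 R2=0x96 R3=0x2d R4=0x8c  N=1 Z=0
after  3: R0=0xd7 R1=0xe3 R2=0x96 R3=0x2d R4=0x2d  N=1 Z=0
after  4: R0=0xd7 R1=0xfa R2=0x96 R3=0x2d R4=0x2d  N=1 Z=0
-- IRQ taken; context saved, return-PC = 5 --

SAVED = 0xfa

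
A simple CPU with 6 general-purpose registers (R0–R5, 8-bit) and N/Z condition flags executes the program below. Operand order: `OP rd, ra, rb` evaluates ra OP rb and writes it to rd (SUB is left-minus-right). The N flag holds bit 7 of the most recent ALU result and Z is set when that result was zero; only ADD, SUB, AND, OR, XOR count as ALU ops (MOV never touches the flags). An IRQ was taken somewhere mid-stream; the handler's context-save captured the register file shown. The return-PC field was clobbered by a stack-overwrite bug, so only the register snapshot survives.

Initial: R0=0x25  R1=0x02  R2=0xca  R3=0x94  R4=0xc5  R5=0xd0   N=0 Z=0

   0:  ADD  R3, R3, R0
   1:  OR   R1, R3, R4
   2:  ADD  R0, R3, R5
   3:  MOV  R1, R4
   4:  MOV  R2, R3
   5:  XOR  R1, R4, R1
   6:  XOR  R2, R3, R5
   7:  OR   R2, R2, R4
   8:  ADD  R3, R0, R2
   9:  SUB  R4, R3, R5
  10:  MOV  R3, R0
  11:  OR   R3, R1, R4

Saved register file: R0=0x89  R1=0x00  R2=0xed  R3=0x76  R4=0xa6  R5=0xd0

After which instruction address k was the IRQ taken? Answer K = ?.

after  0: R0=0x25 R1=0x02 R2=0xca R3=0xb9 R4=0xc5 R5=0xd0  N=1 Z=0
after  1: R0=0x25 R1=0xfd R2=0xca R3=0xb9 R4=0xc5 R5=0xd0  N=1 Z=0
after  2: R0=0x89 R1=0xfd R2=0xca R3=0xb9 R4=0xc5 R5=0xd0  N=1 Z=0
after  3: R0=0x89 R1=0xc5 R2=0xca R3=0xb9 R4=0xc5 R5=0xd0  N=1 Z=0
after  4: R0=0x89 R1=0xc5 R2=0xb9 R3=0xb9 R4=0xc5 R5=0xd0  N=1 Z=0
after  5: R0=0x89 R1=0x00 R2=0xb9 R3=0xb9 R4=0xc5 R5=0xd0  N=0 Z=1
after  6: R0=0x89 R1=0x00 R2=0x69 R3=0xb9 R4=0xc5 R5=0xd0  N=0 Z=0
after  7: R0=0x89 R1=0x00 R2=0xed R3=0xb9 R4=0xc5 R5=0xd0  N=1 Z=0
after  8: R0=0x89 R1=0x00 R2=0xed R3=0x76 R4=0xc5 R5=0xd0  N=0 Z=0
after  9: R0=0x89 R1=0x00 R2=0xed R3=0x76 R4=0xa6 R5=0xd0  N=1 Z=0
-- IRQ taken; context saved, return-PC = 10 --

K = 9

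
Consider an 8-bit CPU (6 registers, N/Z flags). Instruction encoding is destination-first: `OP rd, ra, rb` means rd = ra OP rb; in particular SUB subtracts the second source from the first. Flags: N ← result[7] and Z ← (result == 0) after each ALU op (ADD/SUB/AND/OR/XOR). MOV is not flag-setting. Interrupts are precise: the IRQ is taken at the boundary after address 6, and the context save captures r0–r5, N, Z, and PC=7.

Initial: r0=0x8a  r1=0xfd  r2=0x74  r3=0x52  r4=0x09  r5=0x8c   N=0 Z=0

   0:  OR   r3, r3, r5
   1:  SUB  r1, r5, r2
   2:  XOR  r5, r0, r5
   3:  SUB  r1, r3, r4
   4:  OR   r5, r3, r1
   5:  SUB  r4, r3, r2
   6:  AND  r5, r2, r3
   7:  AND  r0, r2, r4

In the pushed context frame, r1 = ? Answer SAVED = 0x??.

after  0: r0=0x8a r1=0xfd r2=0x74 r3=0xde r4=0x09 r5=0x8c  N=1 Z=0
after  1: r0=0x8a r1=0x18 r2=0x74 r3=0xde r4=0x09 r5=0x8c  N=0 Z=0
after  2: r0=0x8a r1=0x18 r2=0x74 r3=0xde r4=0x09 r5=0x06  N=0 Z=0
after  3: r0=0x8a r1=0xd5 r2=0x74 r3=0xde r4=0x09 r5=0x06  N=1 Z=0
after  4: r0=0x8a r1=0xd5 r2=0x74 r3=0xde r4=0x09 r5=0xdf  N=1 Z=0
after  5: r0=0x8a r1=0xd5 r2=0x74 r3=0xde r4=0x6a r5=0xdf  N=0 Z=0
after  6: r0=0x8a r1=0xd5 r2=0x74 r3=0xde r4=0x6a r5=0x54  N=0 Z=0
-- IRQ taken; context saved, return-PC = 7 --

SAVED = 0xd5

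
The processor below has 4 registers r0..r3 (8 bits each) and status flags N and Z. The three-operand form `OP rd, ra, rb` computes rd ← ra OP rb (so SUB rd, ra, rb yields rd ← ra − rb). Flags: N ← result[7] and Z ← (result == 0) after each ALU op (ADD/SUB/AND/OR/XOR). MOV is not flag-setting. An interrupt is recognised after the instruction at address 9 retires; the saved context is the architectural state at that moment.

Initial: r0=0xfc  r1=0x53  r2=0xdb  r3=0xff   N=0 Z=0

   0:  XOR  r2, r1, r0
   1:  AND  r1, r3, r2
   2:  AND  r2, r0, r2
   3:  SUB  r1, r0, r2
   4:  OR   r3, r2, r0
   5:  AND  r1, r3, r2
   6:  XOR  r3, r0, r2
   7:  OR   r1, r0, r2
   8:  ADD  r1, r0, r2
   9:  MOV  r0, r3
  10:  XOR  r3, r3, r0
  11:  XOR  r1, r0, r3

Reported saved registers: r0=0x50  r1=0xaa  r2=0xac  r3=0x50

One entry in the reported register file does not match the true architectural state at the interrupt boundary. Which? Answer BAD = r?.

BAD = r1

after  0: r0=0xfc r1=0x53 r2=0xaf r3=0xff  N=1 Z=0
after  1: r0=0xfc r1=0xaf r2=0xaf r3=0xff  N=1 Z=0
after  2: r0=0xfc r1=0xaf r2=0xac r3=0xff  N=1 Z=0
after  3: r0=0xfc r1=0x50 r2=0xac r3=0xff  N=0 Z=0
after  4: r0=0xfc r1=0x50 r2=0xac r3=0xfc  N=1 Z=0
after  5: r0=0xfc r1=0xac r2=0xac r3=0xfc  N=1 Z=0
after  6: r0=0xfc r1=0xac r2=0xac r3=0x50  N=0 Z=0
after  7: r0=0xfc r1=0xfc r2=0xac r3=0x50  N=1 Z=0
after  8: r0=0xfc r1=0xa8 r2=0xac r3=0x50  N=1 Z=0
after  9: r0=0x50 r1=0xa8 r2=0xac r3=0x50  N=1 Z=0
-- IRQ taken; context saved, return-PC = 10 --
mismatch: r1: reported 0xaa vs actual 0xa8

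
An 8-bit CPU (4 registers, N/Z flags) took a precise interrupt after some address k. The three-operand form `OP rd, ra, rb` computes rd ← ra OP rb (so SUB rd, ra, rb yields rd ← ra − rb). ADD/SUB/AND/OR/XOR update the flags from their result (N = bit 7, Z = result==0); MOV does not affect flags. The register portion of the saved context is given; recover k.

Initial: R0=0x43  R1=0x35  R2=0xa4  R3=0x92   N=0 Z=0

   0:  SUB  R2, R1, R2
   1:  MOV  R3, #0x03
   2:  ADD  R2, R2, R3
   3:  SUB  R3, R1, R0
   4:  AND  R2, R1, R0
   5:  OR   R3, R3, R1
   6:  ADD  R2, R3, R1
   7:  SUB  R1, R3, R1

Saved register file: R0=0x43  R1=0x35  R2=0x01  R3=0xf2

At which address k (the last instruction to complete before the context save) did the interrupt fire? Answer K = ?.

after  0: R0=0x43 R1=0x35 R2=0x91 R3=0x92  N=1 Z=0
after  1: R0=0x43 R1=0x35 R2=0x91 R3=0x03  N=1 Z=0
after  2: R0=0x43 R1=0x35 R2=0x94 R3=0x03  N=1 Z=0
after  3: R0=0x43 R1=0x35 R2=0x94 R3=0xf2  N=1 Z=0
after  4: R0=0x43 R1=0x35 R2=0x01 R3=0xf2  N=0 Z=0
-- IRQ taken; context saved, return-PC = 5 --

K = 4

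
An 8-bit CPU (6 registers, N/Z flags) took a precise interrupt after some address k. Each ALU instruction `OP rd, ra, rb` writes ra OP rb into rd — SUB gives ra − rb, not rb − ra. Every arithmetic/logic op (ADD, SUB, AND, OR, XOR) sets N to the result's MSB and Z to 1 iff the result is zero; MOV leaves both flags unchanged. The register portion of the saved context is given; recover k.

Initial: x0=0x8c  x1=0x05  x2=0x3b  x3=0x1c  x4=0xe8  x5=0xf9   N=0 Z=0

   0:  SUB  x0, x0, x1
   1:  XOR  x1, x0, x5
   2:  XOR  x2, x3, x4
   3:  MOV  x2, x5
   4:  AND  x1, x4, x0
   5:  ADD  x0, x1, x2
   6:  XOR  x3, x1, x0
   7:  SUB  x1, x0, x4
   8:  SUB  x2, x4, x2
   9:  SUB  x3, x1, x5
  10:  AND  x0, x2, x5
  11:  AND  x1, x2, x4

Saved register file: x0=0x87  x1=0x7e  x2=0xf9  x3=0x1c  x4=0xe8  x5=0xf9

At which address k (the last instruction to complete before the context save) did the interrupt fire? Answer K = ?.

after  0: x0=0x87 x1=0x05 x2=0x3b x3=0x1c x4=0xe8 x5=0xf9  N=1 Z=0
after  1: x0=0x87 x1=0x7e x2=0x3b x3=0x1c x4=0xe8 x5=0xf9  N=0 Z=0
after  2: x0=0x87 x1=0x7e x2=0xf4 x3=0x1c x4=0xe8 x5=0xf9  N=1 Z=0
after  3: x0=0x87 x1=0x7e x2=0xf9 x3=0x1c x4=0xe8 x5=0xf9  N=1 Z=0
-- IRQ taken; context saved, return-PC = 4 --

K = 3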